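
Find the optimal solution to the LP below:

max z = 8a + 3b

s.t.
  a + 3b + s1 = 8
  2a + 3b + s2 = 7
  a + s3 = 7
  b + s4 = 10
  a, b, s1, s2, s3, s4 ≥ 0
a = 3.5, b = 0, z = 28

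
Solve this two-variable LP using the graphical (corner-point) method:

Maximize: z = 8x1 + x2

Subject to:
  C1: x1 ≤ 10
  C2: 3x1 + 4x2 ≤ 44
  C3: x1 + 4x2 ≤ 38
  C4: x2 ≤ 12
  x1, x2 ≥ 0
Each vertex is the intersection of two constraint boundaries that also satisfies all remaining constraints:
  x1 = 0 and x2 = 0 → (0, 0)
  x1 = 10 and x2 = 0 → (10, 0)
  x1 = 10 and 3x1 + 4x2 = 44 → (10, 3.5)
  3x1 + 4x2 = 44 and x1 + 4x2 = 38 → (3, 8.75)
  x1 + 4x2 = 38 and x1 = 0 → (0, 9.5)

Evaluating z = 8x1 + x2 at each vertex:
  (0, 0): z = 0
  (10, 0): z = 80
  (10, 3.5): z = 83.5
  (3, 8.75): z = 32.75
  (0, 9.5): z = 9.5

The maximum is at (10, 3.5) with z = 83.5.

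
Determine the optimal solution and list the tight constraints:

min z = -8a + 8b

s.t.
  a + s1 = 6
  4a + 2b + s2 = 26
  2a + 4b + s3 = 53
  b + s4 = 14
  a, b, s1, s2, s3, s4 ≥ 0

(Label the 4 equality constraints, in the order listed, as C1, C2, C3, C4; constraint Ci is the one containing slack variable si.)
Optimal: a = 6, b = 0
Slack at optimum:
  C1: slack = 0 (binding)
  C2: slack = 2
  C3: slack = 41
  C4: slack = 14
  a ≥ 0: a = 6
  b ≥ 0: b = 0 (binding)
Binding constraints: C1, b ≥ 0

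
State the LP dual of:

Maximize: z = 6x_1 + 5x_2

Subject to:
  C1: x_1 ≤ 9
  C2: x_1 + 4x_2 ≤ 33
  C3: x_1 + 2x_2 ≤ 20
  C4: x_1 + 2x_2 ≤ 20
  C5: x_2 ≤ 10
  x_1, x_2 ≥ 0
Minimize: z = 9y1 + 33y2 + 20y3 + 20y4 + 10y5

Subject to:
  C1: -y1 - y2 - y3 - y4 ≤ -6
  C2: -4y2 - 2y3 - 2y4 - y5 ≤ -5
  y1, y2, y3, y4, y5 ≥ 0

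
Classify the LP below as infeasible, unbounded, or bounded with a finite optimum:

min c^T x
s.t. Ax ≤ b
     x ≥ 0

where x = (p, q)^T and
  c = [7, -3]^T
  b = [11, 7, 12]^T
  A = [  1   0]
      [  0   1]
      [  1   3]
The point (0, 4) satisfies every constraint, so the LP is feasible; the constraints give p ≤ 11 and q ≤ 7, which with p, q ≥ 0 keep the feasible region inside a bounded box. A feasible, bounded LP attains a finite optimum at a vertex.

Evaluating z = 7p - 3q at each vertex:
  (0, 0): z = 0
  (11, 0): z = 77
  (11, 0.3333): z = 76
  (0, 4): z = -12

The LP has an optimal solution: (0, 4) with z = -12.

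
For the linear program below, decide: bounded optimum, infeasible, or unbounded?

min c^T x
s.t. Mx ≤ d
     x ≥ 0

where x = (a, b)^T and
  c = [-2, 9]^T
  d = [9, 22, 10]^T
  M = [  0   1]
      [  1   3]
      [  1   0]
The point (10, 0) satisfies every constraint, so the LP is feasible; the constraints give a ≤ 10 and b ≤ 9, which with a, b ≥ 0 keep the feasible region inside a bounded box. A feasible, bounded LP attains a finite optimum at a vertex.

Evaluating z = -2a + 9b at each vertex:
  (0, 0): z = 0
  (10, 0): z = -20
  (10, 4): z = 16
  (0, 7.333): z = 66

Bounded optimum: z* = -20 at (10, 0).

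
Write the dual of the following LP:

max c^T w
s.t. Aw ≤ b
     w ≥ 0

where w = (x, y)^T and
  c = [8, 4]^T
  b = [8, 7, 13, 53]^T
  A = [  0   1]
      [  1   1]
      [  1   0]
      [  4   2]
Minimize: z = 8y1 + 7y2 + 13y3 + 53y4

Subject to:
  C1: -y2 - y3 - 4y4 ≤ -8
  C2: -y1 - y2 - 2y4 ≤ -4
  y1, y2, y3, y4 ≥ 0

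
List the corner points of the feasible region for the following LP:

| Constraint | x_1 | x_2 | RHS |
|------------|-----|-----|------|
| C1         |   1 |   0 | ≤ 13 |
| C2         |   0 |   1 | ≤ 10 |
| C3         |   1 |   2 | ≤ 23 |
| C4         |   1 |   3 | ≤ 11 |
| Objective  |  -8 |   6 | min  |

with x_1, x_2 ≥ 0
Each vertex is the intersection of two constraint boundaries that also satisfies all remaining constraints:
  x_1 = 0 and x_2 = 0 → (0, 0)
  x_1 + 3x_2 = 11 and x_2 = 0 → (11, 0)
  x_1 + 3x_2 = 11 and x_1 = 0 → (0, 3.667)

Vertices: (0, 0), (11, 0), (0, 3.667)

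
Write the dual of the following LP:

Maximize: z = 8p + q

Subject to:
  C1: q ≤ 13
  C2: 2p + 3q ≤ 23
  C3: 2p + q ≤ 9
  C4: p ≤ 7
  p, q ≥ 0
Minimize: z = 13y1 + 23y2 + 9y3 + 7y4

Subject to:
  C1: -2y2 - 2y3 - y4 ≤ -8
  C2: -y1 - 3y2 - y3 ≤ -1
  y1, y2, y3, y4 ≥ 0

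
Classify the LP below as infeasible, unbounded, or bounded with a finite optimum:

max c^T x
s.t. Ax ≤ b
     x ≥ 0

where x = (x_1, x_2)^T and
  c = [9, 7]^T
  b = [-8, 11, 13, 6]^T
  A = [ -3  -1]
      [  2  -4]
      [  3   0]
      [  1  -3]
Feasible point: (3, 0) satisfies every constraint, so the LP is feasible.
Direction d = (0, 1): for each constraint row a, a·d ≤ 0 —
  (-3)(0) + (-1)(1) = -1 ≤ 0
  (2)(0) + (-4)(1) = -4 ≤ 0
  (3)(0) + (0)(1) = 0 ≤ 0
  (1)(0) + (-3)(1) = -3 ≤ 0
and d ≥ 0, so (3, 0) + t·d stays feasible for every t ≥ 0. Along this ray z = 9x_1 + 7x_2 changes by 7 per unit t, so z → +∞.

The LP is unbounded; z can be made arbitrarily large.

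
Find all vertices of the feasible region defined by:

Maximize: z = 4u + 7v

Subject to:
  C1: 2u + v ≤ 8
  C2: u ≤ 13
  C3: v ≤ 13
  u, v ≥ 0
Each vertex is the intersection of two constraint boundaries that also satisfies all remaining constraints:
  u = 0 and v = 0 → (0, 0)
  2u + v = 8 and v = 0 → (4, 0)
  2u + v = 8 and u = 0 → (0, 8)

Vertices: (0, 0), (4, 0), (0, 8)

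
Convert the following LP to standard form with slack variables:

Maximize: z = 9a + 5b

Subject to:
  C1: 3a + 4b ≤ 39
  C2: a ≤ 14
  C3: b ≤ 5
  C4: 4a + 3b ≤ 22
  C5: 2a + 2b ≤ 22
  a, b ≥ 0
max z = 9a + 5b

s.t.
  3a + 4b + s1 = 39
  a + s2 = 14
  b + s3 = 5
  4a + 3b + s4 = 22
  2a + 2b + s5 = 22
  a, b, s1, s2, s3, s4, s5 ≥ 0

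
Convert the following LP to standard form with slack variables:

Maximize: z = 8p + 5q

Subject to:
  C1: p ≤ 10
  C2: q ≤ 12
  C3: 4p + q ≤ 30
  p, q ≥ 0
max z = 8p + 5q

s.t.
  p + s1 = 10
  q + s2 = 12
  4p + q + s3 = 30
  p, q, s1, s2, s3 ≥ 0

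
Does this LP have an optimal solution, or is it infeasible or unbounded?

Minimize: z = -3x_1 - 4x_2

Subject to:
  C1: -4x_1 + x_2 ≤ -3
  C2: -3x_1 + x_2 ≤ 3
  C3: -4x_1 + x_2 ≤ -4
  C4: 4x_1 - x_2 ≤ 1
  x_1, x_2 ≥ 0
C4 requires 4x_1 - x_2 ≤ 1, while C1 (-4x_1 + x_2 ≤ -3) is equivalent to 4x_1 - x_2 ≥ 3. Together they would need 3 ≤ 4x_1 - x_2 ≤ 1, which is impossible since 3 > 1. No point satisfies all constraints.

The feasible region is empty; the LP is infeasible.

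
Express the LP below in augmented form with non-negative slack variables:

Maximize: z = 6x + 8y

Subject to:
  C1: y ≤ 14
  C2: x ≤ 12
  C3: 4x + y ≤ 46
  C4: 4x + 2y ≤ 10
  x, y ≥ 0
max z = 6x + 8y

s.t.
  y + s1 = 14
  x + s2 = 12
  4x + y + s3 = 46
  4x + 2y + s4 = 10
  x, y, s1, s2, s3, s4 ≥ 0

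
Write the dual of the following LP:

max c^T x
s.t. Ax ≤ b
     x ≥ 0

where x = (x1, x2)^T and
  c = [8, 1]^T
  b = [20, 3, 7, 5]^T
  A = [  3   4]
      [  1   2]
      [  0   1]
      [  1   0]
Minimize: z = 20y1 + 3y2 + 7y3 + 5y4

Subject to:
  C1: -3y1 - y2 - y4 ≤ -8
  C2: -4y1 - 2y2 - y3 ≤ -1
  y1, y2, y3, y4 ≥ 0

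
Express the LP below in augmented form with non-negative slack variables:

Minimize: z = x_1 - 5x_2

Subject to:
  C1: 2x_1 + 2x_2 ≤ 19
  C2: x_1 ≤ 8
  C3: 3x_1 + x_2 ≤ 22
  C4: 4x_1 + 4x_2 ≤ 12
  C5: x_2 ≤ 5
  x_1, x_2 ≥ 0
min z = x_1 - 5x_2

s.t.
  2x_1 + 2x_2 + s1 = 19
  x_1 + s2 = 8
  3x_1 + x_2 + s3 = 22
  4x_1 + 4x_2 + s4 = 12
  x_2 + s5 = 5
  x_1, x_2, s1, s2, s3, s4, s5 ≥ 0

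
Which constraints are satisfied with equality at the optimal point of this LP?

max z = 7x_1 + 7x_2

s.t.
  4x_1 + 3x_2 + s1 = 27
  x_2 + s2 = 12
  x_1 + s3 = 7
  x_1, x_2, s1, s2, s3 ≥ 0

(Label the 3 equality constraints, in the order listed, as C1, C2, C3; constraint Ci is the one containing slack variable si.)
Optimal: x_1 = 0, x_2 = 9
Binding: C1, x_1 ≥ 0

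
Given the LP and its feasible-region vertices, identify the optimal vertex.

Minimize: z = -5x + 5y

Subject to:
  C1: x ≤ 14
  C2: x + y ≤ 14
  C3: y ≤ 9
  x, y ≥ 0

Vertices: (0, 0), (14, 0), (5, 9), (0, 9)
Evaluating z = -5x + 5y at each vertex:
  (0, 0): z = 0
  (14, 0): z = -70
  (5, 9): z = 20
  (0, 9): z = 45

The smallest value is z = -70, attained at (14, 0).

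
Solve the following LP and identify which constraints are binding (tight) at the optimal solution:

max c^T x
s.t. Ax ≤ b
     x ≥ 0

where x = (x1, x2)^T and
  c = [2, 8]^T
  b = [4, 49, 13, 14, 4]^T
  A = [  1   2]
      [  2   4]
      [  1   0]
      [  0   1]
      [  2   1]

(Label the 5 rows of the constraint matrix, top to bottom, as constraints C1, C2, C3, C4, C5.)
Optimal: x1 = 0, x2 = 2
Slack at optimum:
  C1: slack = 0 (binding)
  C2: slack = 41
  C3: slack = 13
  C4: slack = 12
  C5: slack = 2
  x1 ≥ 0: x1 = 0 (binding)
  x2 ≥ 0: x2 = 2
Binding constraints: C1, x1 ≥ 0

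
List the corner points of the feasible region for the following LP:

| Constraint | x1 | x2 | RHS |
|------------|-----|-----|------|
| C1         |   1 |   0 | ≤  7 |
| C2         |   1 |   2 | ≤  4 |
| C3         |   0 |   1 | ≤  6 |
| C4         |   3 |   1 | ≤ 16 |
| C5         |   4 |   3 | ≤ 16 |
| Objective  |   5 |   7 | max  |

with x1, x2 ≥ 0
Each vertex is the intersection of two constraint boundaries that also satisfies all remaining constraints:
  x1 = 0 and x2 = 0 → (0, 0)
  x1 + 2x2 = 4 and 4x1 + 3x2 = 16 → (4, 0)
  x1 + 2x2 = 4 and x1 = 0 → (0, 2)

Vertices: (0, 0), (4, 0), (0, 2)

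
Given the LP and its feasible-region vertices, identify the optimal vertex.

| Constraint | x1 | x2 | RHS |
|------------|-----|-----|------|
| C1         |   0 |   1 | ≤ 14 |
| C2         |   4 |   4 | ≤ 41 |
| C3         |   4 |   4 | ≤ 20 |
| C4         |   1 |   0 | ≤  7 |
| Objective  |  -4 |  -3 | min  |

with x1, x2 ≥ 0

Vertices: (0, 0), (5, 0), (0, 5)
Evaluating z = -4x1 - 3x2 at each vertex:
  (0, 0): z = 0
  (5, 0): z = -20
  (0, 5): z = -15

The smallest value is z = -20, attained at (5, 0).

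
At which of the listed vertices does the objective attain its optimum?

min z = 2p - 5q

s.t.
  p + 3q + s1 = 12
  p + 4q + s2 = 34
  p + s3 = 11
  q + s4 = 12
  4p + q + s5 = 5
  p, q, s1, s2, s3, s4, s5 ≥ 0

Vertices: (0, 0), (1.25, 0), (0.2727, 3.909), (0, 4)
(0, 4) with z = -20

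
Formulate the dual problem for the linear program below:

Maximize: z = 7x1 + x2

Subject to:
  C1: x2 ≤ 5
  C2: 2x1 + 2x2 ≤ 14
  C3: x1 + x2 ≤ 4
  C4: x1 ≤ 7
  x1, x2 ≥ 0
Minimize: z = 5y1 + 14y2 + 4y3 + 7y4

Subject to:
  C1: -2y2 - y3 - y4 ≤ -7
  C2: -y1 - 2y2 - y3 ≤ -1
  y1, y2, y3, y4 ≥ 0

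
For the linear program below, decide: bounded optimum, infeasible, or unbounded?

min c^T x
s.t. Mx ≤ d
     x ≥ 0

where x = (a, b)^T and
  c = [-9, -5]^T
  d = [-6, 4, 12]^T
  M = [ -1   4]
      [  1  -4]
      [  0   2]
One constraint requires a - 4b ≤ 4, while the constraint -a + 4b ≤ -6 is equivalent to a - 4b ≥ 6. Together they would need 6 ≤ a - 4b ≤ 4, which is impossible since 6 > 4. No point satisfies all constraints.

Infeasible: no point satisfies all constraints simultaneously.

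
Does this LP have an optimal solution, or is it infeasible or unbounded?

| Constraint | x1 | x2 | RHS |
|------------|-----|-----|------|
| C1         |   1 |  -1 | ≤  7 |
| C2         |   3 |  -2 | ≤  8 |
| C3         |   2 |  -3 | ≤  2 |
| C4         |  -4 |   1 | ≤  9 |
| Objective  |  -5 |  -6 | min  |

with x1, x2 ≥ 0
Feasible point: (0, 0) satisfies every constraint, so the LP is feasible.
Direction d = (2, 3): for each constraint row a, a·d ≤ 0 —
  (1)(2) + (-1)(3) = -1 ≤ 0
  (3)(2) + (-2)(3) = 0 ≤ 0
  (2)(2) + (-3)(3) = -5 ≤ 0
  (-4)(2) + (1)(3) = -5 ≤ 0
and d ≥ 0, so (0, 0) + t·d stays feasible for every t ≥ 0. Along this ray z = -5x1 - 6x2 changes by -28 per unit t, so z → −∞.

The LP is unbounded; z can be made arbitrarily small.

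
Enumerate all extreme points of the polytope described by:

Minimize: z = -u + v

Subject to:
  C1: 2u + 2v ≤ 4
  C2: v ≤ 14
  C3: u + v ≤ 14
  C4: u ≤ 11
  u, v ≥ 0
Each vertex is the intersection of two constraint boundaries that also satisfies all remaining constraints:
  u = 0 and v = 0 → (0, 0)
  2u + 2v = 4 and v = 0 → (2, 0)
  2u + 2v = 4 and u = 0 → (0, 2)

Vertices: (0, 0), (2, 0), (0, 2)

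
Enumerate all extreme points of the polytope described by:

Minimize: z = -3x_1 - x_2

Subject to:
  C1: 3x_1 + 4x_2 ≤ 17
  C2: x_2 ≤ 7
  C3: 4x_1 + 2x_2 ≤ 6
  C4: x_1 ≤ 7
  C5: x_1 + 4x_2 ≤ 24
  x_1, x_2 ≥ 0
Each vertex is the intersection of two constraint boundaries that also satisfies all remaining constraints:
  x_1 = 0 and x_2 = 0 → (0, 0)
  4x_1 + 2x_2 = 6 and x_2 = 0 → (1.5, 0)
  4x_1 + 2x_2 = 6 and x_1 = 0 → (0, 3)

Vertices: (0, 0), (1.5, 0), (0, 3)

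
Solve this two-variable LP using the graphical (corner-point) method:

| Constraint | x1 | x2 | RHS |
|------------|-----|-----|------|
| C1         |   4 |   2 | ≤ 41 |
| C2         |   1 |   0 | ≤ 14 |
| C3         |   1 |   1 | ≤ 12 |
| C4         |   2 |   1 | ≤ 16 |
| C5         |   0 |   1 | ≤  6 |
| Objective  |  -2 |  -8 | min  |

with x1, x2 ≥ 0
Each vertex is the intersection of two constraint boundaries that also satisfies all remaining constraints:
  x1 = 0 and x2 = 0 → (0, 0)
  2x1 + x2 = 16 and x2 = 0 → (8, 0)
  2x1 + x2 = 16 and x2 = 6 → (5, 6)
  x2 = 6 and x1 = 0 → (0, 6)

Evaluating z = -2x1 - 8x2 at each vertex:
  (0, 0): z = 0
  (8, 0): z = -16
  (5, 6): z = -58
  (0, 6): z = -48

The minimum is at (5, 6) with z = -58.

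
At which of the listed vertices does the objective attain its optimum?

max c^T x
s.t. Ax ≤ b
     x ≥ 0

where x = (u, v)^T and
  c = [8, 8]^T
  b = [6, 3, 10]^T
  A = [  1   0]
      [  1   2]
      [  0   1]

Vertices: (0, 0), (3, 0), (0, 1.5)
(3, 0) with z = 24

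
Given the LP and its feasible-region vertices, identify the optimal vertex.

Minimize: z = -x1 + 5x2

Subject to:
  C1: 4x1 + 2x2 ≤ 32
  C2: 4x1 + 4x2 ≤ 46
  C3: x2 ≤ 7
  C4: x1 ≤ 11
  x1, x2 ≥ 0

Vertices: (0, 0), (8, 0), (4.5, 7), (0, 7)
(8, 0) with z = -8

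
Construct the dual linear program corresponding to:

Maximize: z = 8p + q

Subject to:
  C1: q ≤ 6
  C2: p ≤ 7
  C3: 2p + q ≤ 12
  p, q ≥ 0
Minimize: z = 6y1 + 7y2 + 12y3

Subject to:
  C1: -y2 - 2y3 ≤ -8
  C2: -y1 - y3 ≤ -1
  y1, y2, y3 ≥ 0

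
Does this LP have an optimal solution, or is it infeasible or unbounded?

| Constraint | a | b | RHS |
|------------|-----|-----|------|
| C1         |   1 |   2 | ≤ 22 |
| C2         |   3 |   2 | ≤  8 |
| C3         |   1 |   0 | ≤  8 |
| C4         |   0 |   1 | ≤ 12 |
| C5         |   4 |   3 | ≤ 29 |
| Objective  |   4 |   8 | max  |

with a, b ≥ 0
The point (0, 4) satisfies every constraint, so the LP is feasible; the constraints give a ≤ 8 and b ≤ 12, which with a, b ≥ 0 keep the feasible region inside a bounded box. A feasible, bounded LP attains a finite optimum at a vertex.

Feasible with finite optimum z* = 32 at (0, 4).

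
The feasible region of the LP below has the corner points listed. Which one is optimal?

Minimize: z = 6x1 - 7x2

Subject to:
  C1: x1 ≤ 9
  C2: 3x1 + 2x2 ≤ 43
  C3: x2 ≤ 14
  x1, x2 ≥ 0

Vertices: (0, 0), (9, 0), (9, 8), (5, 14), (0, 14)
Evaluating z = 6x1 - 7x2 at each vertex:
  (0, 0): z = 0
  (9, 0): z = 54
  (9, 8): z = -2
  (5, 14): z = -68
  (0, 14): z = -98

The smallest value is z = -98, attained at (0, 14).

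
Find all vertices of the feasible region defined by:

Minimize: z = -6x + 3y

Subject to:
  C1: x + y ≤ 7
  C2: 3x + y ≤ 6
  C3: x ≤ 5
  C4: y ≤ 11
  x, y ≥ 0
Each vertex is the intersection of two constraint boundaries that also satisfies all remaining constraints:
  x = 0 and y = 0 → (0, 0)
  3x + y = 6 and y = 0 → (2, 0)
  3x + y = 6 and x = 0 → (0, 6)

Vertices: (0, 0), (2, 0), (0, 6)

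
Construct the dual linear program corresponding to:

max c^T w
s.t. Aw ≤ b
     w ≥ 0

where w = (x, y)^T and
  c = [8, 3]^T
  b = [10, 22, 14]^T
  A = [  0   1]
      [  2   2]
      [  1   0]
Minimize: z = 10y1 + 22y2 + 14y3

Subject to:
  C1: -2y2 - y3 ≤ -8
  C2: -y1 - 2y2 ≤ -3
  y1, y2, y3 ≥ 0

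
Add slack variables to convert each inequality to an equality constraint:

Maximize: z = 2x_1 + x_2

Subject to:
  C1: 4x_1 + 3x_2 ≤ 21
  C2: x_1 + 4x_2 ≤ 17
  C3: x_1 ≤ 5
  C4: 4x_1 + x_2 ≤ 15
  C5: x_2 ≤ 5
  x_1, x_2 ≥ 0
max z = 2x_1 + x_2

s.t.
  4x_1 + 3x_2 + s1 = 21
  x_1 + 4x_2 + s2 = 17
  x_1 + s3 = 5
  4x_1 + x_2 + s4 = 15
  x_2 + s5 = 5
  x_1, x_2, s1, s2, s3, s4, s5 ≥ 0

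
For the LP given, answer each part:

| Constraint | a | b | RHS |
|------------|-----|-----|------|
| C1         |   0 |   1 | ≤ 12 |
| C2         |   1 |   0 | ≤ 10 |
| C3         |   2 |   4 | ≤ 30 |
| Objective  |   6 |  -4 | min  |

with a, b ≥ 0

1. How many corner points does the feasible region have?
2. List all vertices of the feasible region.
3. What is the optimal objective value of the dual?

1. 4
2. (0, 0), (10, 0), (10, 2.5), (0, 7.5)
3. -30 (by strong duality, equal to the primal optimum)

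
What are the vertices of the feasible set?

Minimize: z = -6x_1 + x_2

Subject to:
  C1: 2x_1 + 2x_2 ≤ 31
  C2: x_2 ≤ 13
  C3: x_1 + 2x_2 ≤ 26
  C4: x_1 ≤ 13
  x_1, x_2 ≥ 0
Each vertex is the intersection of two constraint boundaries that also satisfies all remaining constraints:
  x_1 = 0 and x_2 = 0 → (0, 0)
  x_1 = 13 and x_2 = 0 → (13, 0)
  2x_1 + 2x_2 = 31 and x_1 = 13 → (13, 2.5)
  2x_1 + 2x_2 = 31 and x_1 + 2x_2 = 26 → (5, 10.5)
  x_2 = 13 and x_1 + 2x_2 = 26 → (0, 13)

Vertices: (0, 0), (13, 0), (13, 2.5), (5, 10.5), (0, 13)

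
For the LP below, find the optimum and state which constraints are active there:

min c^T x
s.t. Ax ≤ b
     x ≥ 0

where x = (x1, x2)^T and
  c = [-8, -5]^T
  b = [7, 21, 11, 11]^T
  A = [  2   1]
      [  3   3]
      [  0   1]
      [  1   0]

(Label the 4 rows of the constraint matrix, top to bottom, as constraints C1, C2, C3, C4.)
Optimal: x1 = 0, x2 = 7
Binding: C1, C2, x1 ≥ 0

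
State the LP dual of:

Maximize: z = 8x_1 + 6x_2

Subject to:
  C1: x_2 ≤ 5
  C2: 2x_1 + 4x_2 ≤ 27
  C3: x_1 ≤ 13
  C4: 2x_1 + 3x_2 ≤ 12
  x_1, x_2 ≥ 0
Minimize: z = 5y1 + 27y2 + 13y3 + 12y4

Subject to:
  C1: -2y2 - y3 - 2y4 ≤ -8
  C2: -y1 - 4y2 - 3y4 ≤ -6
  y1, y2, y3, y4 ≥ 0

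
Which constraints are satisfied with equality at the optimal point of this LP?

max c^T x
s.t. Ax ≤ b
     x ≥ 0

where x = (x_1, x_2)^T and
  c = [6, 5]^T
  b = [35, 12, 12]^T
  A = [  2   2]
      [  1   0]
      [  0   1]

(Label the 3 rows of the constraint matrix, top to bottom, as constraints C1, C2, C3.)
Optimal: x_1 = 12, x_2 = 5.5
Binding: C1, C2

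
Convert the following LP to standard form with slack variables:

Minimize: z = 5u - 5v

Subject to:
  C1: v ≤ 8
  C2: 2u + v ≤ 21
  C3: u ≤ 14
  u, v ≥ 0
min z = 5u - 5v

s.t.
  v + s1 = 8
  2u + v + s2 = 21
  u + s3 = 14
  u, v, s1, s2, s3 ≥ 0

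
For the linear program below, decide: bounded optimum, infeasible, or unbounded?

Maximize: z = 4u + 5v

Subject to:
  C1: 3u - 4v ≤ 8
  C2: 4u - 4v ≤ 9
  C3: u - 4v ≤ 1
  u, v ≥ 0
Feasible point: (0, 0) satisfies every constraint, so the LP is feasible.
Direction d = (0, 1): for each constraint row a, a·d ≤ 0 —
  (3)(0) + (-4)(1) = -4 ≤ 0
  (4)(0) + (-4)(1) = -4 ≤ 0
  (1)(0) + (-4)(1) = -4 ≤ 0
and d ≥ 0, so (0, 0) + t·d stays feasible for every t ≥ 0. Along this ray z = 4u + 5v changes by 5 per unit t, so z → +∞.

The LP is unbounded; z can be made arbitrarily large.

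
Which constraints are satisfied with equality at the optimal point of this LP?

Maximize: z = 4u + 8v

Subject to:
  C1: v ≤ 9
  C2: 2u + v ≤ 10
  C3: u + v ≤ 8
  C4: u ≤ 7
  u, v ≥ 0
Optimal: u = 0, v = 8
Slack at optimum:
  C1: slack = 1
  C2: slack = 2
  C3: slack = 0 (binding)
  C4: slack = 7
  u ≥ 0: u = 0 (binding)
  v ≥ 0: v = 8
Binding constraints: C3, u ≥ 0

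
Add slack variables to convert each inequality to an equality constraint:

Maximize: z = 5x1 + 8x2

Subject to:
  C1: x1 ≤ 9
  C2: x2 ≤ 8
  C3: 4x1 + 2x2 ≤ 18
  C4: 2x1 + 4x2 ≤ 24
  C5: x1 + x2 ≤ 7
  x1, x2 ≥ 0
max z = 5x1 + 8x2

s.t.
  x1 + s1 = 9
  x2 + s2 = 8
  4x1 + 2x2 + s3 = 18
  2x1 + 4x2 + s4 = 24
  x1 + x2 + s5 = 7
  x1, x2, s1, s2, s3, s4, s5 ≥ 0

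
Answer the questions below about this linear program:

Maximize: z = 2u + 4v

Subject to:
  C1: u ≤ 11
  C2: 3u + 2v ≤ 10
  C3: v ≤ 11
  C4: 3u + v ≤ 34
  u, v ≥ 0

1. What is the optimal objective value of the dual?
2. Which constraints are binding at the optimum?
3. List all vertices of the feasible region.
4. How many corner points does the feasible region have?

1. 20 (by strong duality, equal to the primal optimum)
2. C2, u ≥ 0
3. (0, 0), (3.333, 0), (0, 5)
4. 3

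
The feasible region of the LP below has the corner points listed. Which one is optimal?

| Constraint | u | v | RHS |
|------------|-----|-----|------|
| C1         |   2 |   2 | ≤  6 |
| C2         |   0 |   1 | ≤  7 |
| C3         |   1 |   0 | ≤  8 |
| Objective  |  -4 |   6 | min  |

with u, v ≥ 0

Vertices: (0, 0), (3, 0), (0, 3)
(3, 0) with z = -12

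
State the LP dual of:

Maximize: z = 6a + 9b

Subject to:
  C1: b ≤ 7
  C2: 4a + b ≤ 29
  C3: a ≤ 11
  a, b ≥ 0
Minimize: z = 7y1 + 29y2 + 11y3

Subject to:
  C1: -4y2 - y3 ≤ -6
  C2: -y1 - y2 ≤ -9
  y1, y2, y3 ≥ 0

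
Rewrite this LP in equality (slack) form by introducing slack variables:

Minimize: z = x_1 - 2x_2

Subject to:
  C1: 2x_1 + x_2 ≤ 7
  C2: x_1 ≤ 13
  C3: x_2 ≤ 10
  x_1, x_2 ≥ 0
min z = x_1 - 2x_2

s.t.
  2x_1 + x_2 + s1 = 7
  x_1 + s2 = 13
  x_2 + s3 = 10
  x_1, x_2, s1, s2, s3 ≥ 0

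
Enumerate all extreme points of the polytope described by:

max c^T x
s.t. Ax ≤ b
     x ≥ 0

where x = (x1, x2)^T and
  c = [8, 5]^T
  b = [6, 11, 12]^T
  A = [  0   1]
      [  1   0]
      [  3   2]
Each vertex is the intersection of two constraint boundaries that also satisfies all remaining constraints:
  x1 = 0 and x2 = 0 → (0, 0)
  3x1 + 2x2 = 12 and x2 = 0 → (4, 0)
  x2 = 6 and 3x1 + 2x2 = 12 → (0, 6)

Vertices: (0, 0), (4, 0), (0, 6)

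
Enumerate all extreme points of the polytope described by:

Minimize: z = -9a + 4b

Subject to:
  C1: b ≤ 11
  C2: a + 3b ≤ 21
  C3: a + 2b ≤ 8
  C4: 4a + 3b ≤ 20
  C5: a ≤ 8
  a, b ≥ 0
Each vertex is the intersection of two constraint boundaries that also satisfies all remaining constraints:
  a = 0 and b = 0 → (0, 0)
  4a + 3b = 20 and b = 0 → (5, 0)
  a + 2b = 8 and 4a + 3b = 20 → (3.2, 2.4)
  a + 2b = 8 and a = 0 → (0, 4)

Vertices: (0, 0), (5, 0), (3.2, 2.4), (0, 4)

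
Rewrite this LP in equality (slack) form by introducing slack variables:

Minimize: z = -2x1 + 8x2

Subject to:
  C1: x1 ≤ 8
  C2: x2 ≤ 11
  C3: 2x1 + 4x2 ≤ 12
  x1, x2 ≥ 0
min z = -2x1 + 8x2

s.t.
  x1 + s1 = 8
  x2 + s2 = 11
  2x1 + 4x2 + s3 = 12
  x1, x2, s1, s2, s3 ≥ 0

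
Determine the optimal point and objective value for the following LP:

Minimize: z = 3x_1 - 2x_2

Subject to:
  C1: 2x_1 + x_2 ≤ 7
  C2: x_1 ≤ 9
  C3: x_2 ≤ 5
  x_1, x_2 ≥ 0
Each vertex is the intersection of two constraint boundaries that also satisfies all remaining constraints:
  x_1 = 0 and x_2 = 0 → (0, 0)
  2x_1 + x_2 = 7 and x_2 = 0 → (3.5, 0)
  2x_1 + x_2 = 7 and x_2 = 5 → (1, 5)
  x_2 = 5 and x_1 = 0 → (0, 5)

Evaluating z = 3x_1 - 2x_2 at each vertex:
  (0, 0): z = 0
  (3.5, 0): z = 10.5
  (1, 5): z = -7
  (0, 5): z = -10

The minimum is at (0, 5) with z = -10.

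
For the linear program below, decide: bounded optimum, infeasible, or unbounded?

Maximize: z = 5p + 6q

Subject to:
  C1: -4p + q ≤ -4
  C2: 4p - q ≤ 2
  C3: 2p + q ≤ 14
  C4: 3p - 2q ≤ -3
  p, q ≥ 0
C2 requires 4p - q ≤ 2, while C1 (-4p + q ≤ -4) is equivalent to 4p - q ≥ 4. Together they would need 4 ≤ 4p - q ≤ 2, which is impossible since 4 > 2. No point satisfies all constraints.

The feasible region is empty; the LP is infeasible.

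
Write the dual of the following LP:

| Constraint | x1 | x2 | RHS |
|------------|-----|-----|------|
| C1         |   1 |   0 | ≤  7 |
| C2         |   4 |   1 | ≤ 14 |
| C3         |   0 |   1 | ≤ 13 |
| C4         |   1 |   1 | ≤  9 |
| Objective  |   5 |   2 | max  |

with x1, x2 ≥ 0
Minimize: z = 7y1 + 14y2 + 13y3 + 9y4

Subject to:
  C1: -y1 - 4y2 - y4 ≤ -5
  C2: -y2 - y3 - y4 ≤ -2
  y1, y2, y3, y4 ≥ 0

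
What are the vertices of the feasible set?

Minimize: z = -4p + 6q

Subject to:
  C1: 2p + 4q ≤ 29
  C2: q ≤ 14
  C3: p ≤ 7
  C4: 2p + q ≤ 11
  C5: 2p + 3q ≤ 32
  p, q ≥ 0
Each vertex is the intersection of two constraint boundaries that also satisfies all remaining constraints:
  p = 0 and q = 0 → (0, 0)
  2p + q = 11 and q = 0 → (5.5, 0)
  2p + 4q = 29 and 2p + q = 11 → (2.5, 6)
  2p + 4q = 29 and p = 0 → (0, 7.25)

Vertices: (0, 0), (5.5, 0), (2.5, 6), (0, 7.25)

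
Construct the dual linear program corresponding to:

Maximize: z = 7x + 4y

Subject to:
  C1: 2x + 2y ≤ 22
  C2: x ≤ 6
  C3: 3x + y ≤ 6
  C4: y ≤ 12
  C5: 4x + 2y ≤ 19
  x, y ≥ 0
Minimize: z = 22y1 + 6y2 + 6y3 + 12y4 + 19y5

Subject to:
  C1: -2y1 - y2 - 3y3 - 4y5 ≤ -7
  C2: -2y1 - y3 - y4 - 2y5 ≤ -4
  y1, y2, y3, y4, y5 ≥ 0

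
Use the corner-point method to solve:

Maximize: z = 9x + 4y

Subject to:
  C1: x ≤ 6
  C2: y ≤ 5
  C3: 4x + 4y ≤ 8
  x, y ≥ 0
Each vertex is the intersection of two constraint boundaries that also satisfies all remaining constraints:
  x = 0 and y = 0 → (0, 0)
  4x + 4y = 8 and y = 0 → (2, 0)
  4x + 4y = 8 and x = 0 → (0, 2)

Evaluating z = 9x + 4y at each vertex:
  (0, 0): z = 0
  (2, 0): z = 18
  (0, 2): z = 8

The maximum is at (2, 0) with z = 18.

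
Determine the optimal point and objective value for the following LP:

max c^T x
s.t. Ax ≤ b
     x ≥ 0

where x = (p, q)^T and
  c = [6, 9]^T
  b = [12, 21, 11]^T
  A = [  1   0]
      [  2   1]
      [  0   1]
p = 5, q = 11, z = 129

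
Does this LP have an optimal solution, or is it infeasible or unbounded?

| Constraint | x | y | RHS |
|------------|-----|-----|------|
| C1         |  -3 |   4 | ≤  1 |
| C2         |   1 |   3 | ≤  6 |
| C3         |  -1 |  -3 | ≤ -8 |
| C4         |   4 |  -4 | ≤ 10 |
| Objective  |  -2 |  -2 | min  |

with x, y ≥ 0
C2 requires x + 3y ≤ 6, while C3 (-x - 3y ≤ -8) is equivalent to x + 3y ≥ 8. Together they would need 8 ≤ x + 3y ≤ 6, which is impossible since 8 > 6. No point satisfies all constraints.

Infeasible: no point satisfies all constraints simultaneously.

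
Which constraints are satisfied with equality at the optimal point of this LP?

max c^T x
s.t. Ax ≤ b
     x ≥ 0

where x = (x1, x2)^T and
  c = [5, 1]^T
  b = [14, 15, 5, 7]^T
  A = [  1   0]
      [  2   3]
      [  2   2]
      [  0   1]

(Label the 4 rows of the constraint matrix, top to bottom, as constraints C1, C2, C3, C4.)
Optimal: x1 = 2.5, x2 = 0
Slack at optimum:
  C1: slack = 11.5
  C2: slack = 10
  C3: slack = 0 (binding)
  C4: slack = 7
  x1 ≥ 0: x1 = 2.5
  x2 ≥ 0: x2 = 0 (binding)
Binding constraints: C3, x2 ≥ 0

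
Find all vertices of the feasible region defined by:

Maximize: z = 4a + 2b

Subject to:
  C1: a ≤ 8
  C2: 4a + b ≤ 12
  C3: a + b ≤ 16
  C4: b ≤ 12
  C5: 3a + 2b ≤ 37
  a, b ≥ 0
Each vertex is the intersection of two constraint boundaries that also satisfies all remaining constraints:
  a = 0 and b = 0 → (0, 0)
  4a + b = 12 and b = 0 → (3, 0)
  4a + b = 12 and b = 12 → (0, 12)

Vertices: (0, 0), (3, 0), (0, 12)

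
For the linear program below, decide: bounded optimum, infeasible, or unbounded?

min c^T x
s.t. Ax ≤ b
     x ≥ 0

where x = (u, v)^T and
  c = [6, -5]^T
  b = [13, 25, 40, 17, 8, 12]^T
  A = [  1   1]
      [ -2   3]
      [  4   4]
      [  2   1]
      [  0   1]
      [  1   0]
The point (0, 8) satisfies every constraint, so the LP is feasible; the constraints give u ≤ 12 and v ≤ 8, which with u, v ≥ 0 keep the feasible region inside a bounded box. A feasible, bounded LP attains a finite optimum at a vertex.

Evaluating z = 6u - 5v at each vertex:
  (0, 0): z = 0
  (8.5, 0): z = 51
  (7, 3): z = 27
  (2, 8): z = -28
  (0, 8): z = -40

The LP has an optimal solution: (0, 8) with z = -40.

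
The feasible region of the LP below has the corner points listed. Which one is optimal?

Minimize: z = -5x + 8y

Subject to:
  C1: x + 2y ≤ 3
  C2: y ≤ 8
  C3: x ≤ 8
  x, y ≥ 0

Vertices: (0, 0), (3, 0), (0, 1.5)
(3, 0) with z = -15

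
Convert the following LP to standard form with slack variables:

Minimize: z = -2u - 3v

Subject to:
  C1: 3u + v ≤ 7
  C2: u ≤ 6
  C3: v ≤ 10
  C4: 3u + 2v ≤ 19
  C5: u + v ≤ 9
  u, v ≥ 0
min z = -2u - 3v

s.t.
  3u + v + s1 = 7
  u + s2 = 6
  v + s3 = 10
  3u + 2v + s4 = 19
  u + v + s5 = 9
  u, v, s1, s2, s3, s4, s5 ≥ 0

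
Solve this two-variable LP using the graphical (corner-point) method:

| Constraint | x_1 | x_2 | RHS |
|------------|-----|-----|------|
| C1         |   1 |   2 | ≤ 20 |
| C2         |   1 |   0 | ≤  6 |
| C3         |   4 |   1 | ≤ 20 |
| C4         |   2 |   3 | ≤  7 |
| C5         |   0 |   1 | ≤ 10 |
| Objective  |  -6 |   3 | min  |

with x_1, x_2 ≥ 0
x_1 = 3.5, x_2 = 0, z = -21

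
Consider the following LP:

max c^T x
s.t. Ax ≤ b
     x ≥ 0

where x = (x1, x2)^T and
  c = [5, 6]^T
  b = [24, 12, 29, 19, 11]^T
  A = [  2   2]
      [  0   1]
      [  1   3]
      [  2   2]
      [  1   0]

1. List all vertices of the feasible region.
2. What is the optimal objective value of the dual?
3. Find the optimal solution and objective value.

1. (0, 0), (9.5, 0), (0, 9.5)
2. 57 (by strong duality, equal to the primal optimum)
3. x1 = 0, x2 = 9.5, z = 57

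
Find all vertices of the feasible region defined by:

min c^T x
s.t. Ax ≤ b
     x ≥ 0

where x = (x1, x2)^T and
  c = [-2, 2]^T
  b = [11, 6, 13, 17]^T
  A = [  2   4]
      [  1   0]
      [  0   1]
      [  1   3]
Each vertex is the intersection of two constraint boundaries that also satisfies all remaining constraints:
  x1 = 0 and x2 = 0 → (0, 0)
  2x1 + 4x2 = 11 and x2 = 0 → (5.5, 0)
  2x1 + 4x2 = 11 and x1 = 0 → (0, 2.75)

Vertices: (0, 0), (5.5, 0), (0, 2.75)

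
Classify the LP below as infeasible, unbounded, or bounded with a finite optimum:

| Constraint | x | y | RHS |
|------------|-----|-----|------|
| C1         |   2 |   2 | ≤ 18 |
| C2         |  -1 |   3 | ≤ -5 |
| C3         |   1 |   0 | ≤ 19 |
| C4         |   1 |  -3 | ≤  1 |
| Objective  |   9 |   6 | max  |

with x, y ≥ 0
C4 requires x - 3y ≤ 1, while C2 (-x + 3y ≤ -5) is equivalent to x - 3y ≥ 5. Together they would need 5 ≤ x - 3y ≤ 1, which is impossible since 5 > 1. No point satisfies all constraints.

The feasible region is empty; the LP is infeasible.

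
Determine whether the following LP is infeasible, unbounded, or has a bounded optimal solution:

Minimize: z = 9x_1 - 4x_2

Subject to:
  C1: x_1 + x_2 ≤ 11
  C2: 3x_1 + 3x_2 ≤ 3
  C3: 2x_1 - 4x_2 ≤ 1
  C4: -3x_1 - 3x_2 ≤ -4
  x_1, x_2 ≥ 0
C2 requires 3x_1 + 3x_2 ≤ 3, while C4 (-3x_1 - 3x_2 ≤ -4) is equivalent to 3x_1 + 3x_2 ≥ 4. Together they would need 4 ≤ 3x_1 + 3x_2 ≤ 3, which is impossible since 4 > 3. No point satisfies all constraints.

The feasible region is empty; the LP is infeasible.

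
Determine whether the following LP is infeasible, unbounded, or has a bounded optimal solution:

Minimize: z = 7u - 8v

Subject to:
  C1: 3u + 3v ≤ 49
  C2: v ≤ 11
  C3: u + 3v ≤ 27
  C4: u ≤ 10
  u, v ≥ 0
The point (0, 9) satisfies every constraint, so the LP is feasible; the constraints give u ≤ 10 and v ≤ 11, which with u, v ≥ 0 keep the feasible region inside a bounded box. A feasible, bounded LP attains a finite optimum at a vertex.

Feasible with finite optimum z* = -72 at (0, 9).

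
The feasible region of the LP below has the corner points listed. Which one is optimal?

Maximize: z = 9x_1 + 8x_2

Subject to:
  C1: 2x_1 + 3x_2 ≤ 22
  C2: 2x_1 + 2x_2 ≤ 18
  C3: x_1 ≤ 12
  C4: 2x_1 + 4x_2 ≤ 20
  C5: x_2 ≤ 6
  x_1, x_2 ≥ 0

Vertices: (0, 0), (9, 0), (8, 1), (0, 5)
(9, 0) with z = 81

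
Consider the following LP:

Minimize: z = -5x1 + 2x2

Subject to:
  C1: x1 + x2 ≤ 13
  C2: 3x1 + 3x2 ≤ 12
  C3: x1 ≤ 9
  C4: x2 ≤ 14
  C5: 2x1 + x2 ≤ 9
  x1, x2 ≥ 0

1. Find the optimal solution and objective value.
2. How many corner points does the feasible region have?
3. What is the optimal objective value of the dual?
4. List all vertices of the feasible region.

1. x1 = 4, x2 = 0, z = -20
2. 3
3. -20 (by strong duality, equal to the primal optimum)
4. (0, 0), (4, 0), (0, 4)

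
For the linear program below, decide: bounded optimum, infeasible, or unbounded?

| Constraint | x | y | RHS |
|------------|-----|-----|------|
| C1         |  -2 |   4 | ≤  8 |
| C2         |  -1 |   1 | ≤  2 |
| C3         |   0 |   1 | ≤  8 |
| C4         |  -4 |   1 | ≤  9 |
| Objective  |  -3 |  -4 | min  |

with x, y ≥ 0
Feasible point: (0, 0) satisfies every constraint, so the LP is feasible.
Direction d = (1, 0): for each constraint row a, a·d ≤ 0 —
  (-2)(1) + (4)(0) = -2 ≤ 0
  (-1)(1) + (1)(0) = -1 ≤ 0
  (0)(1) + (1)(0) = 0 ≤ 0
  (-4)(1) + (1)(0) = -4 ≤ 0
and d ≥ 0, so (0, 0) + t·d stays feasible for every t ≥ 0. Along this ray z = -3x - 4y changes by -3 per unit t, so z → −∞.

The LP is unbounded; z can be made arbitrarily small.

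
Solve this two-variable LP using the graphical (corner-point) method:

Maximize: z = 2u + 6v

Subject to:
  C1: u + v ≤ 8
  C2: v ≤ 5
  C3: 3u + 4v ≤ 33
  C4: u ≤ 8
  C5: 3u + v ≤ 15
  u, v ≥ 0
u = 3, v = 5, z = 36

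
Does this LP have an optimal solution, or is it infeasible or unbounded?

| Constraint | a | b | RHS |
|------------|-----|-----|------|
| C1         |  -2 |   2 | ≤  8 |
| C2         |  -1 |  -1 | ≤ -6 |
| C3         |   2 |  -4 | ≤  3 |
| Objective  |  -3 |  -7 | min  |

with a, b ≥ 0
Feasible point: (1, 5) satisfies every constraint, so the LP is feasible.
Direction d = (1, 1): for each constraint row a, a·d ≤ 0 —
  (-2)(1) + (2)(1) = 0 ≤ 0
  (-1)(1) + (-1)(1) = -2 ≤ 0
  (2)(1) + (-4)(1) = -2 ≤ 0
and d ≥ 0, so (1, 5) + t·d stays feasible for every t ≥ 0. Along this ray z = -3a - 7b changes by -10 per unit t, so z → −∞.

The LP is unbounded; z can be made arbitrarily small.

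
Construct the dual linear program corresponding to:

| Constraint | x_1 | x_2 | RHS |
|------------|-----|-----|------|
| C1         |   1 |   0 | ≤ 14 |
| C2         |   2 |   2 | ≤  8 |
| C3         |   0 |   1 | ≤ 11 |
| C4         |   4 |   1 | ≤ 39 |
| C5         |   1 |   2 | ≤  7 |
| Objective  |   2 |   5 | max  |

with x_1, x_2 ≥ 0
Minimize: z = 14y1 + 8y2 + 11y3 + 39y4 + 7y5

Subject to:
  C1: -y1 - 2y2 - 4y4 - y5 ≤ -2
  C2: -2y2 - y3 - y4 - 2y5 ≤ -5
  y1, y2, y3, y4, y5 ≥ 0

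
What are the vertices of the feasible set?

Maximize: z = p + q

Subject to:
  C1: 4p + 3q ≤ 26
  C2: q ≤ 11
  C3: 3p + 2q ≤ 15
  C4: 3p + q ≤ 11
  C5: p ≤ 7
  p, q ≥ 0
Each vertex is the intersection of two constraint boundaries that also satisfies all remaining constraints:
  p = 0 and q = 0 → (0, 0)
  3p + q = 11 and q = 0 → (3.667, 0)
  3p + 2q = 15 and 3p + q = 11 → (2.333, 4)
  3p + 2q = 15 and p = 0 → (0, 7.5)

Vertices: (0, 0), (3.667, 0), (2.333, 4), (0, 7.5)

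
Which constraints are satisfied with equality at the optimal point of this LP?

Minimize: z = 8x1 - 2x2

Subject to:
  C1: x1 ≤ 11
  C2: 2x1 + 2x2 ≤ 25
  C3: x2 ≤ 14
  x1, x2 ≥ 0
Optimal: x1 = 0, x2 = 12.5
Binding: C2, x1 ≥ 0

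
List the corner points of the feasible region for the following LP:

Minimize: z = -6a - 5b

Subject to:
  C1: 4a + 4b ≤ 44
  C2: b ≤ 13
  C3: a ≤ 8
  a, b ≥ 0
Each vertex is the intersection of two constraint boundaries that also satisfies all remaining constraints:
  a = 0 and b = 0 → (0, 0)
  a = 8 and b = 0 → (8, 0)
  4a + 4b = 44 and a = 8 → (8, 3)
  4a + 4b = 44 and a = 0 → (0, 11)

Vertices: (0, 0), (8, 0), (8, 3), (0, 11)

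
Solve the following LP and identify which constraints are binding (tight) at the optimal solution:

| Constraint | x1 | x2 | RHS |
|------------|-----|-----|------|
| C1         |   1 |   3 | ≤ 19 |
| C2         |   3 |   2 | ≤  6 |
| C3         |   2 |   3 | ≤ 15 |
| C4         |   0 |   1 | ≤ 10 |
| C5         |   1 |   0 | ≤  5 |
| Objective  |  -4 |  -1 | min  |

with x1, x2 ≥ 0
Optimal: x1 = 2, x2 = 0
Binding: C2, x2 ≥ 0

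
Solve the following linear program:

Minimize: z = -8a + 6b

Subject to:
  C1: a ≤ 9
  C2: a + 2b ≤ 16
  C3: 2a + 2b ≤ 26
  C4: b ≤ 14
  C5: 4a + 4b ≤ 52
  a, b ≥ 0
a = 9, b = 0, z = -72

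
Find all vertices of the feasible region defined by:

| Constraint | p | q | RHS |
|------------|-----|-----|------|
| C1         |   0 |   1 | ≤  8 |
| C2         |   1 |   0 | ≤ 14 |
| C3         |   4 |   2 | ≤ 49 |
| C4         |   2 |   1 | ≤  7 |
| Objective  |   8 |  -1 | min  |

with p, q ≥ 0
Each vertex is the intersection of two constraint boundaries that also satisfies all remaining constraints:
  p = 0 and q = 0 → (0, 0)
  2p + q = 7 and q = 0 → (3.5, 0)
  2p + q = 7 and p = 0 → (0, 7)

Vertices: (0, 0), (3.5, 0), (0, 7)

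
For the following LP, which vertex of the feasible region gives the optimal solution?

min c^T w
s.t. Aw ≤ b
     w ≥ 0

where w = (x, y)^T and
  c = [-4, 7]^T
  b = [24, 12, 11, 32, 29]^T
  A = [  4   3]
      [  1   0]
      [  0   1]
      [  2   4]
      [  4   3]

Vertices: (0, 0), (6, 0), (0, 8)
Evaluating z = -4x + 7y at each vertex:
  (0, 0): z = 0
  (6, 0): z = -24
  (0, 8): z = 56

The smallest value is z = -24, attained at (6, 0).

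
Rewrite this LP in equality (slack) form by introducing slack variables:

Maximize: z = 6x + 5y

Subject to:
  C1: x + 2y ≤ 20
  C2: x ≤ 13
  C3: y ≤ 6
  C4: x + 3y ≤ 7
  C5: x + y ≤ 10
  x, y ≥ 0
max z = 6x + 5y

s.t.
  x + 2y + s1 = 20
  x + s2 = 13
  y + s3 = 6
  x + 3y + s4 = 7
  x + y + s5 = 10
  x, y, s1, s2, s3, s4, s5 ≥ 0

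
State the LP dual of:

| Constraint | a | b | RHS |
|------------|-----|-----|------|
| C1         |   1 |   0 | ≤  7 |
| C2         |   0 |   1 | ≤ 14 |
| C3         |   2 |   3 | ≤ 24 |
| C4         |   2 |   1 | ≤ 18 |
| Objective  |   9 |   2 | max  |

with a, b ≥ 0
Minimize: z = 7y1 + 14y2 + 24y3 + 18y4

Subject to:
  C1: -y1 - 2y3 - 2y4 ≤ -9
  C2: -y2 - 3y3 - y4 ≤ -2
  y1, y2, y3, y4 ≥ 0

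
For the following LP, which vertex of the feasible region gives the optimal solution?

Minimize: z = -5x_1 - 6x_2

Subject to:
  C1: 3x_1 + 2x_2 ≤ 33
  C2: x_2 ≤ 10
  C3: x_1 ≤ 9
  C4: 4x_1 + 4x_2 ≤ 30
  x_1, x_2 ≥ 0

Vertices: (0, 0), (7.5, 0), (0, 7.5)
Evaluating z = -5x_1 - 6x_2 at each vertex:
  (0, 0): z = 0
  (7.5, 0): z = -37.5
  (0, 7.5): z = -45

The smallest value is z = -45, attained at (0, 7.5).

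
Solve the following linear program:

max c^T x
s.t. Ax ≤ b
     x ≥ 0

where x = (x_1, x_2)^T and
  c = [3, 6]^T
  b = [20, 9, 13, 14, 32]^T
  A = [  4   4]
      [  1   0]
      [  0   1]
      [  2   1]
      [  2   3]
Each vertex is the intersection of two constraint boundaries that also satisfies all remaining constraints:
  x_1 = 0 and x_2 = 0 → (0, 0)
  4x_1 + 4x_2 = 20 and x_2 = 0 → (5, 0)
  4x_1 + 4x_2 = 20 and x_1 = 0 → (0, 5)

Evaluating z = 3x_1 + 6x_2 at each vertex:
  (0, 0): z = 0
  (5, 0): z = 15
  (0, 5): z = 30

The maximum is at (0, 5) with z = 30.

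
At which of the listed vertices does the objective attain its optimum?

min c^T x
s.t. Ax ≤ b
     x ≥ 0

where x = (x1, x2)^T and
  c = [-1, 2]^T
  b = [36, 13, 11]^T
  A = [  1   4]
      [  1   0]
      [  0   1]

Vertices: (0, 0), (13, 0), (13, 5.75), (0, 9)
(13, 0) with z = -13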